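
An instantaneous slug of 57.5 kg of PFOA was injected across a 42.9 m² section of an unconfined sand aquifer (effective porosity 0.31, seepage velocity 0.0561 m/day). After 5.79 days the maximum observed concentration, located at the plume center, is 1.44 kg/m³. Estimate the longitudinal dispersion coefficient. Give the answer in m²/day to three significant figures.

At the plume center C_max = M/(n_e·A·√(4πDt)), so D = M²/(4πt·(n_e·A·C_max)²).
n_e·A·C_max = 0.31 × 42.9 × 1.44 = 19.15 kg/m.
D = 57.5²/(4π × 5.79 × 19.15²) = 0.124 m²/day.

0.124 m²/day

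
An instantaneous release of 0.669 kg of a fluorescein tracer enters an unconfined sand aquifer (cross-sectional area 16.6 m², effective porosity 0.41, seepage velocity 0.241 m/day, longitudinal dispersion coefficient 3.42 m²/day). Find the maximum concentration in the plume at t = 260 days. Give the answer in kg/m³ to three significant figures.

0.000930 kg/m³

The peak of an instantaneous 1D plume sits at x = vt; there the Gaussian factor is 1 and C_max = M/(n_e·A·√(4πDt)), where n_e·A is the pore area the mass is dissolved in.
√(4πDt) = √(4π × 3.42 × 260) = 105.7 m, so C_max = 0.669/(0.41 × 16.6 × 105.7) = 0.000930 kg/m³.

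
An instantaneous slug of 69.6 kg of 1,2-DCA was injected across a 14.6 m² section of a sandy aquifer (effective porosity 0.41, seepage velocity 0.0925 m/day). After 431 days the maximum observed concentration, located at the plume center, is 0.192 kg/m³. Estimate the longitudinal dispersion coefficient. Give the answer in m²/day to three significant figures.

0.677 m²/day

At the plume center C_max = M/(n_e·A·√(4πDt)), so D = M²/(4πt·(n_e·A·C_max)²).
n_e·A·C_max = 0.41 × 14.6 × 0.192 = 1.149 kg/m.
D = 69.6²/(4π × 431 × 1.149²) = 0.677 m²/day.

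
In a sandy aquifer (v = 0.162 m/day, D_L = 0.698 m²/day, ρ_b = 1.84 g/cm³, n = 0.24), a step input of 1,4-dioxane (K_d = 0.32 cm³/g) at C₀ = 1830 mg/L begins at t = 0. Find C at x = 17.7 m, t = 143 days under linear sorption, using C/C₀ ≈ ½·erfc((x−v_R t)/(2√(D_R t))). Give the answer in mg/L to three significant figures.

136 mg/L

Retardation factor R = 1 + ρ_b·K_d/n = 1 + 1.84 × 0.32/0.24 = 3.453.
Sorption retards both mechanisms: v_R = v/R = 0.04692 m/day, D_R = D/R = 0.2021 m²/day.
v_R·t = 0.04692 × 143 = 6.70956 m; 2√(D_R t) = 10.75 m; argument = (17.7 − 6.70956)/10.75 = 1.022.
C = C₀ × ½·erfc(1.022) = 1830 × 0.07418 = 136 mg/L.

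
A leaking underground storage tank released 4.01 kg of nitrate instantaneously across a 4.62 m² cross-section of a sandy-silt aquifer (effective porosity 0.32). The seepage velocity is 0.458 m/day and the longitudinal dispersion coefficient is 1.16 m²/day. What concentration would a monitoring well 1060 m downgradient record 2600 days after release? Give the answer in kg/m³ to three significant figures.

For an instantaneous plane source, C(x,t) = M/(n_e·A·√(4πDt)) · exp(−(x−vt)²/(4Dt)), with n_e·A the pore (flow) area.
Plume center vt = 0.458 × 2600 = 1190.8 m, so the well at 1060 m is 130.8 m upgradient of the peak.
√(4πDt) = 194.7 m, giving peak height M/(n_e·A·√(4πDt)) = 4.01/(0.32 × 4.62 × 194.7) = 0.01393 kg/m³.
(x−vt)²/(4Dt) = (-130.8)²/(4 × 1.16 × 2600) = 1.418; exp(−1.418) = 0.2422.
C = 0.01393 × 0.2422 = 0.00337 kg/m³.

0.00337 kg/m³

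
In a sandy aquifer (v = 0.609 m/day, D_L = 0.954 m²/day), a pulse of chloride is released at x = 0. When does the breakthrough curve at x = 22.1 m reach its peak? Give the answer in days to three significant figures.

For the 1D instantaneous-source solution, setting ∂C/∂t = 0 at fixed x gives v²t² + 2Dt − x² = 0, so t = (√(D² + v²x²) − D)/v².
√(D² + v²x²) = √(0.954² + 0.609² × 22.1²) = 13.49; v² = 0.370881.
t = (13.49 − 0.954)/0.370881 = 33.8 days (vs. the pure-advection estimate x/v = 36.3 d).

33.8 days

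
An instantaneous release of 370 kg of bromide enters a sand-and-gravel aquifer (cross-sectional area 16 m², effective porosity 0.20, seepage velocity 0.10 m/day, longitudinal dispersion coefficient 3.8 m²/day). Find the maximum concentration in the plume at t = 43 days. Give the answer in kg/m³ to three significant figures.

The peak of an instantaneous 1D plume sits at x = vt; there the Gaussian factor is 1 and C_max = M/(n_e·A·√(4πDt)), where n_e·A is the pore area the mass is dissolved in.
√(4πDt) = √(4π × 3.8 × 43) = 45.31 m, so C_max = 370/(0.20 × 16 × 45.31) = 2.55 kg/m³.

2.55 kg/m³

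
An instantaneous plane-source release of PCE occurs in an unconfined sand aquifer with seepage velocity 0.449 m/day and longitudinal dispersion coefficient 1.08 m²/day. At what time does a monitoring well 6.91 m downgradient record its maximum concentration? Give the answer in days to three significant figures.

For the 1D instantaneous-source solution, setting ∂C/∂t = 0 at fixed x gives v²t² + 2Dt − x² = 0, so t = (√(D² + v²x²) − D)/v².
√(D² + v²x²) = √(1.08² + 0.449² × 6.91²) = 3.285; v² = 0.201601.
t = (3.285 − 1.08)/0.201601 = 10.9 days (vs. the pure-advection estimate x/v = 15.4 d).

10.9 days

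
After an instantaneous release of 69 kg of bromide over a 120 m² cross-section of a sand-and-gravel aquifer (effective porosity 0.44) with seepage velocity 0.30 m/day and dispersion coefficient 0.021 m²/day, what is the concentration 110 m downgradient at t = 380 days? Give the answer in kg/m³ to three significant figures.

For an instantaneous plane source, C(x,t) = M/(n_e·A·√(4πDt)) · exp(−(x−vt)²/(4Dt)), with n_e·A the pore (flow) area.
Plume center vt = 0.30 × 380 = 114 m, so the well at 110 m is 4 m upgradient of the peak.
√(4πDt) = 10.01 m, giving peak height M/(n_e·A·√(4πDt)) = 69/(0.44 × 120 × 10.01) = 0.1306 kg/m³.
(x−vt)²/(4Dt) = (-4)²/(4 × 0.021 × 380) = 0.5013; exp(−0.5013) = 0.6057.
C = 0.1306 × 0.6057 = 0.0791 kg/m³.

0.0791 kg/m³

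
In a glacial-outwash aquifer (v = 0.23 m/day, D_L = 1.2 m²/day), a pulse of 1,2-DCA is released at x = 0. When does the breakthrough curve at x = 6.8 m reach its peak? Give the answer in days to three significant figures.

14.6 days

For the 1D instantaneous-source solution, setting ∂C/∂t = 0 at fixed x gives v²t² + 2Dt − x² = 0, so t = (√(D² + v²x²) − D)/v².
√(D² + v²x²) = √(1.2² + 0.23² × 6.8²) = 1.971; v² = 0.0529.
t = (1.971 − 1.2)/0.0529 = 14.6 days (vs. the pure-advection estimate x/v = 29.6 d).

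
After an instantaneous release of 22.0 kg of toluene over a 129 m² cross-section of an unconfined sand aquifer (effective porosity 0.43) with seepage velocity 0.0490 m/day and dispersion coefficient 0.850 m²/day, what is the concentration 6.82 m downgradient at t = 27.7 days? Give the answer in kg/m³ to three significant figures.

0.0168 kg/m³

For an instantaneous plane source, C(x,t) = M/(n_e·A·√(4πDt)) · exp(−(x−vt)²/(4Dt)), with n_e·A the pore (flow) area.
Plume center vt = 0.0490 × 27.7 = 1.3573 m, so the well at 6.82 m is 5.4627 m downgradient of the peak.
√(4πDt) = 17.20 m, giving peak height M/(n_e·A·√(4πDt)) = 22.0/(0.43 × 129 × 17.20) = 0.02306 kg/m³.
(x−vt)²/(4Dt) = (5.4627)²/(4 × 0.850 × 27.7) = 0.3169; exp(−0.3169) = 0.7284.
C = 0.02306 × 0.7284 = 0.0168 kg/m³.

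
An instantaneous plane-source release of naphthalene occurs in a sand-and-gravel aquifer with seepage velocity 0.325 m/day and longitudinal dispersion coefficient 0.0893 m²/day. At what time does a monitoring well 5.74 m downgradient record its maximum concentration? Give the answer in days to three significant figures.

16.8 days

For the 1D instantaneous-source solution, setting ∂C/∂t = 0 at fixed x gives v²t² + 2Dt − x² = 0, so t = (√(D² + v²x²) − D)/v².
√(D² + v²x²) = √(0.0893² + 0.325² × 5.74²) = 1.868; v² = 0.105625.
t = (1.868 − 0.0893)/0.105625 = 16.8 days (vs. the pure-advection estimate x/v = 17.7 d).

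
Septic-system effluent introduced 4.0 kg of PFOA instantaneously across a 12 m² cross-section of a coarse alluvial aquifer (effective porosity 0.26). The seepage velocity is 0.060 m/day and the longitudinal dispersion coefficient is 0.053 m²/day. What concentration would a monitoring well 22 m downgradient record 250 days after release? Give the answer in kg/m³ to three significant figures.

0.0394 kg/m³

For an instantaneous plane source, C(x,t) = M/(n_e·A·√(4πDt)) · exp(−(x−vt)²/(4Dt)), with n_e·A the pore (flow) area.
Plume center vt = 0.060 × 250 = 15 m, so the well at 22 m is 7 m downgradient of the peak.
√(4πDt) = 12.90 m, giving peak height M/(n_e·A·√(4πDt)) = 4.0/(0.26 × 12 × 12.90) = 0.09938 kg/m³.
(x−vt)²/(4Dt) = (7)²/(4 × 0.053 × 250) = 0.9245; exp(−0.9245) = 0.3967.
C = 0.09938 × 0.3967 = 0.0394 kg/m³.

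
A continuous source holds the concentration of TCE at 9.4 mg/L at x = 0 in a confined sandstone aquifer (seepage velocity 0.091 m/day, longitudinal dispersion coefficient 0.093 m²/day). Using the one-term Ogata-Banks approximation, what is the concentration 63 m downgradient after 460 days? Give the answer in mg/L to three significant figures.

0.105 mg/L

For a continuous step input, C/C₀ ≈ ½·erfc((x−vt)/(2√(Dt))).
vt = 0.091 × 460 = 41.86 m and 2√(Dt) = 2√(0.093 × 460) = 13.08 m.
Argument (x−vt)/(2√(Dt)) = (63 − 41.86)/13.08 = 1.616; ½·erfc(1.616) = 0.01115.
C = 9.4 × 0.01115 = 0.105 mg/L.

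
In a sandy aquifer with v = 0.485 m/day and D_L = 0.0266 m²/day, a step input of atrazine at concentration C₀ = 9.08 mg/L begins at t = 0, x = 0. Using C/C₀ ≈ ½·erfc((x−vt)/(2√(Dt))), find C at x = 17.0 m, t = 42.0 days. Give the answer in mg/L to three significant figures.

8.97 mg/L

For a continuous step input, C/C₀ ≈ ½·erfc((x−vt)/(2√(Dt))).
vt = 0.485 × 42.0 = 20.37 m and 2√(Dt) = 2√(0.0266 × 42.0) = 2.114 m.
Argument (x−vt)/(2√(Dt)) = (17.0 − 20.37)/2.114 = -1.594; ½·erfc(-1.594) = 0.9879.
C = 9.08 × 0.9879 = 8.97 mg/L.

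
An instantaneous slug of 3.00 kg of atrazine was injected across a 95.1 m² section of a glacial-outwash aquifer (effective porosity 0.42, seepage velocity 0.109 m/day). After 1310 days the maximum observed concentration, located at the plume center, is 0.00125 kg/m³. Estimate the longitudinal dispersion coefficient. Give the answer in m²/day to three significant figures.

At the plume center C_max = M/(n_e·A·√(4πDt)), so D = M²/(4πt·(n_e·A·C_max)²).
n_e·A·C_max = 0.42 × 95.1 × 0.00125 = 0.04993 kg/m.
D = 3.00²/(4π × 1310 × 0.04993²) = 0.219 m²/day.

0.219 m²/day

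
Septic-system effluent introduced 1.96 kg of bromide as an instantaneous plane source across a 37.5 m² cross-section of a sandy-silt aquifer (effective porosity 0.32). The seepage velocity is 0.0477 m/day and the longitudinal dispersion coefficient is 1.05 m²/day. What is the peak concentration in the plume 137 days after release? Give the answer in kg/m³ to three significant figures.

0.00384 kg/m³

The peak of an instantaneous 1D plume sits at x = vt; there the Gaussian factor is 1 and C_max = M/(n_e·A·√(4πDt)), where n_e·A is the pore area the mass is dissolved in.
√(4πDt) = √(4π × 1.05 × 137) = 42.52 m, so C_max = 1.96/(0.32 × 37.5 × 42.52) = 0.00384 kg/m³.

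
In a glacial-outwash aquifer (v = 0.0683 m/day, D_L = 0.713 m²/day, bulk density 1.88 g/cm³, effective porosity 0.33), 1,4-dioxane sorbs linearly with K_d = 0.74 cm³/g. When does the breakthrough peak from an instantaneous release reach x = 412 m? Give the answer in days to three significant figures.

30700 days

Retardation factor R = 1 + ρ_b·K_d/n = 1 + 1.88 × 0.74/0.33 = 5.216.
Sorption retards both mechanisms: v_R = v/R = 0.01309 m/day, D_R = D/R = 0.1367 m²/day.
Peak time from v_R²t² + 2D_R t − x² = 0: t = (√(D_R² + v_R²x²) − D_R)/v_R².
√(D_R² + v_R²x²) = √(0.1367² + 0.01309² × 412²) = 5.395; v_R² = 0.0001713.
t = (5.395 − 0.1367)/0.0001713 = 30700 days.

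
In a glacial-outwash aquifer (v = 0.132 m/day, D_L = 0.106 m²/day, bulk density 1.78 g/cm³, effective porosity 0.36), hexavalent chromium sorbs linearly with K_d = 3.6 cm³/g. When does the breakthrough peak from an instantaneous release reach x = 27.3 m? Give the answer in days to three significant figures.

Retardation factor R = 1 + ρ_b·K_d/n = 1 + 1.78 × 3.6/0.36 = 18.80.
Sorption retards both mechanisms: v_R = v/R = 0.007021 m/day, D_R = D/R = 0.005638 m²/day.
Peak time from v_R²t² + 2D_R t − x² = 0: t = (√(D_R² + v_R²x²) − D_R)/v_R².
√(D_R² + v_R²x²) = √(0.005638² + 0.007021² × 27.3²) = 0.1918; v_R² = 4.929e-05.
t = (0.1918 − 0.005638)/4.929e-05 = 3780 days.

3780 days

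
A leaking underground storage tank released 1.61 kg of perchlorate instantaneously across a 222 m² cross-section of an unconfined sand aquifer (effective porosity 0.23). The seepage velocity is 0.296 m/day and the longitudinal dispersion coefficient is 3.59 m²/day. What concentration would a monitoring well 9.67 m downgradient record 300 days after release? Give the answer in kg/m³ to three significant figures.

6.34e-05 kg/m³

For an instantaneous plane source, C(x,t) = M/(n_e·A·√(4πDt)) · exp(−(x−vt)²/(4Dt)), with n_e·A the pore (flow) area.
Plume center vt = 0.296 × 300 = 88.8 m, so the well at 9.67 m is 79.13 m upgradient of the peak.
√(4πDt) = 116.3 m, giving peak height M/(n_e·A·√(4πDt)) = 1.61/(0.23 × 222 × 116.3) = 0.0002711 kg/m³.
(x−vt)²/(4Dt) = (-79.13)²/(4 × 3.59 × 300) = 1.453; exp(−1.453) = 0.2339.
C = 0.0002711 × 0.2339 = 6.34e-05 kg/m³.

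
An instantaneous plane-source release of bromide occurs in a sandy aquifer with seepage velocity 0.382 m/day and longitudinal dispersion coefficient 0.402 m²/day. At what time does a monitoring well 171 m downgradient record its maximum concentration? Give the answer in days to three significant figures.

For the 1D instantaneous-source solution, setting ∂C/∂t = 0 at fixed x gives v²t² + 2Dt − x² = 0, so t = (√(D² + v²x²) − D)/v².
√(D² + v²x²) = √(0.402² + 0.382² × 171²) = 65.32; v² = 0.145924.
t = (65.32 − 0.402)/0.145924 = 445 days (vs. the pure-advection estimate x/v = 448 d).

445 days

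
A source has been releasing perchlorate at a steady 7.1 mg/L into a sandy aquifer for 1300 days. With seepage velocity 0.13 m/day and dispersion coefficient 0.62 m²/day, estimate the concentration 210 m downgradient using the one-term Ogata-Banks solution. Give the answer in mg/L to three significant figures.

For a continuous step input, C/C₀ ≈ ½·erfc((x−vt)/(2√(Dt))).
vt = 0.13 × 1300 = 169 m and 2√(Dt) = 2√(0.62 × 1300) = 56.78 m.
Argument (x−vt)/(2√(Dt)) = (210 − 169)/56.78 = 0.7221; ½·erfc(0.7221) = 0.1536.
C = 7.1 × 0.1536 = 1.09 mg/L.

1.09 mg/L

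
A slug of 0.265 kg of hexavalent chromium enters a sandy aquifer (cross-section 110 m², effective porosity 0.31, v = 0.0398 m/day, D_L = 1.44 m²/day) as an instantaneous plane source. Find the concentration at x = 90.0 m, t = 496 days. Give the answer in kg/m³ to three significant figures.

For an instantaneous plane source, C(x,t) = M/(n_e·A·√(4πDt)) · exp(−(x−vt)²/(4Dt)), with n_e·A the pore (flow) area.
Plume center vt = 0.0398 × 496 = 19.7408 m, so the well at 90.0 m is 70.2592 m downgradient of the peak.
√(4πDt) = 94.74 m, giving peak height M/(n_e·A·√(4πDt)) = 0.265/(0.31 × 110 × 94.74) = 8.203e-05 kg/m³.
(x−vt)²/(4Dt) = (70.2592)²/(4 × 1.44 × 496) = 1.728; exp(−1.728) = 0.1776.
C = 8.203e-05 × 0.1776 = 1.46e-05 kg/m³.

1.46e-05 kg/m³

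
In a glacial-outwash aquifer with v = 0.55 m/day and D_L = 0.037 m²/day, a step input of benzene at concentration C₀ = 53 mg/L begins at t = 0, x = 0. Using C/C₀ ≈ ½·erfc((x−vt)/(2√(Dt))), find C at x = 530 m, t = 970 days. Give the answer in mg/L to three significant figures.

35.0 mg/L

For a continuous step input, C/C₀ ≈ ½·erfc((x−vt)/(2√(Dt))).
vt = 0.55 × 970 = 533.5 m and 2√(Dt) = 2√(0.037 × 970) = 11.98 m.
Argument (x−vt)/(2√(Dt)) = (530 − 533.5)/11.98 = -0.2922; ½·erfc(-0.2922) = 0.6603.
C = 53 × 0.6603 = 35.0 mg/L.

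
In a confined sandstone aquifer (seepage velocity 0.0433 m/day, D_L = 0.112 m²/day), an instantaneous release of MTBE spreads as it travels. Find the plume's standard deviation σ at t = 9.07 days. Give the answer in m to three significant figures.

Dispersive spreading gives a Gaussian with σ² = 2Dt; advection only shifts the center.
σ = √(2 × 0.112 × 9.07) = 1.43 m.

1.43 m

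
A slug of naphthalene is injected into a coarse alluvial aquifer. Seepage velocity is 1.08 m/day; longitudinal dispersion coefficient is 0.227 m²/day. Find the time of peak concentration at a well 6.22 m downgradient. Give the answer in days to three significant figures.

For the 1D instantaneous-source solution, setting ∂C/∂t = 0 at fixed x gives v²t² + 2Dt − x² = 0, so t = (√(D² + v²x²) − D)/v².
√(D² + v²x²) = √(0.227² + 1.08² × 6.22²) = 6.721; v² = 1.1664.
t = (6.721 − 0.227)/1.1664 = 5.57 days (vs. the pure-advection estimate x/v = 5.76 d).

5.57 days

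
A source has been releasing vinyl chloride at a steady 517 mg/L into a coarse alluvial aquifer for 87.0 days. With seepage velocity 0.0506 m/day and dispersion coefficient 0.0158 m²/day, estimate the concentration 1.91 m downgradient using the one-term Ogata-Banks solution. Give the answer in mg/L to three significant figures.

For a continuous step input, C/C₀ ≈ ½·erfc((x−vt)/(2√(Dt))).
vt = 0.0506 × 87.0 = 4.4022 m and 2√(Dt) = 2√(0.0158 × 87.0) = 2.345 m.
Argument (x−vt)/(2√(Dt)) = (1.91 − 4.4022)/2.345 = -1.063; ½·erfc(-1.063) = 0.9336.
C = 517 × 0.9336 = 483 mg/L.

483 mg/L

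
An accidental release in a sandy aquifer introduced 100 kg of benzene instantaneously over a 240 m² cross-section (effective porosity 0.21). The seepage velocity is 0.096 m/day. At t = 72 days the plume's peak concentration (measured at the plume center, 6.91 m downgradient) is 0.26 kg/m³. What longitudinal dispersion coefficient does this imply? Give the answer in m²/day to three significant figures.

0.0644 m²/day

At the plume center C_max = M/(n_e·A·√(4πDt)), so D = M²/(4πt·(n_e·A·C_max)²).
n_e·A·C_max = 0.21 × 240 × 0.26 = 13.10 kg/m.
D = 100²/(4π × 72 × 13.10²) = 0.0644 m²/day.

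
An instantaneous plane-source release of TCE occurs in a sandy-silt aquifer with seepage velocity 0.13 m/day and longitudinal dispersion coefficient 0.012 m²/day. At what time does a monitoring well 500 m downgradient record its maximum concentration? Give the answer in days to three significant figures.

3850 days

For the 1D instantaneous-source solution, setting ∂C/∂t = 0 at fixed x gives v²t² + 2Dt − x² = 0, so t = (√(D² + v²x²) − D)/v².
√(D² + v²x²) = √(0.012² + 0.13² × 500²) = 65.00; v² = 0.0169.
t = (65.00 − 0.012)/0.0169 = 3850 days (vs. the pure-advection estimate x/v = 3850 d).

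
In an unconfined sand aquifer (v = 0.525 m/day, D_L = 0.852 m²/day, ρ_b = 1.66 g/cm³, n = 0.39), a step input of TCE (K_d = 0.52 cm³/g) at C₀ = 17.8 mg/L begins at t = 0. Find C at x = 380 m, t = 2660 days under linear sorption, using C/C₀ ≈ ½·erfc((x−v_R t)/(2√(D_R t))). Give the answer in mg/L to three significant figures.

16.5 mg/L

Retardation factor R = 1 + ρ_b·K_d/n = 1 + 1.66 × 0.52/0.39 = 3.213.
Sorption retards both mechanisms: v_R = v/R = 0.1634 m/day, D_R = D/R = 0.2652 m²/day.
v_R·t = 0.1634 × 2660 = 434.644 m; 2√(D_R t) = 53.12 m; argument = (380 − 434.644)/53.12 = -1.029.
C = C₀ × ½·erfc(-1.029) = 17.8 × 0.9272 = 16.5 mg/L.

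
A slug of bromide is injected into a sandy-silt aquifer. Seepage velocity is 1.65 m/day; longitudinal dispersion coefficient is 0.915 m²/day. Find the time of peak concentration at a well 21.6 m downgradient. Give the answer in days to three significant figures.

12.8 days

For the 1D instantaneous-source solution, setting ∂C/∂t = 0 at fixed x gives v²t² + 2Dt − x² = 0, so t = (√(D² + v²x²) − D)/v².
√(D² + v²x²) = √(0.915² + 1.65² × 21.6²) = 35.65; v² = 2.7225.
t = (35.65 − 0.915)/2.7225 = 12.8 days (vs. the pure-advection estimate x/v = 13.1 d).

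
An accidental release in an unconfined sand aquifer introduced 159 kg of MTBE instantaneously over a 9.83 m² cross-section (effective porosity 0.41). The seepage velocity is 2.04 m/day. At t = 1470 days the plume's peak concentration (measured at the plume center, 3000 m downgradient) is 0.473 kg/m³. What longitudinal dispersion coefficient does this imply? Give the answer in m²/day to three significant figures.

0.377 m²/day

At the plume center C_max = M/(n_e·A·√(4πDt)), so D = M²/(4πt·(n_e·A·C_max)²).
n_e·A·C_max = 0.41 × 9.83 × 0.473 = 1.906 kg/m.
D = 159²/(4π × 1470 × 1.906²) = 0.377 m²/day.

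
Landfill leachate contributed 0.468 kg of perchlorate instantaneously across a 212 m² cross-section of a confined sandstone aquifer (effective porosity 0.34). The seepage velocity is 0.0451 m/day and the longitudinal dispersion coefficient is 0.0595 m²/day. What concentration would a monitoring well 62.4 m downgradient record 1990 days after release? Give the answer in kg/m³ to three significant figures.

For an instantaneous plane source, C(x,t) = M/(n_e·A·√(4πDt)) · exp(−(x−vt)²/(4Dt)), with n_e·A the pore (flow) area.
Plume center vt = 0.0451 × 1990 = 89.749 m, so the well at 62.4 m is 27.349 m upgradient of the peak.
√(4πDt) = 38.57 m, giving peak height M/(n_e·A·√(4πDt)) = 0.468/(0.34 × 212 × 38.57) = 0.0001683 kg/m³.
(x−vt)²/(4Dt) = (-27.349)²/(4 × 0.0595 × 1990) = 1.579; exp(−1.579) = 0.2062.
C = 0.0001683 × 0.2062 = 3.47e-05 kg/m³.

3.47e-05 kg/m³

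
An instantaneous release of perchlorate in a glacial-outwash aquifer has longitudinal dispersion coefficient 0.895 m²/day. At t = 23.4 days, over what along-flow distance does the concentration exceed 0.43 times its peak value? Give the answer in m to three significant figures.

16.8 m

The plume is Gaussian with σ = √(2Dt) = √(2 × 0.895 × 23.4) = 6.472 m.
C/C_peak = exp(−Δx²/(2σ²)) = 0.43 ⇒ Δx = σ·√(−2 ln 0.43) = 6.472 × 1.299 = 8.407 m.
Width = 2Δx = 16.8 m.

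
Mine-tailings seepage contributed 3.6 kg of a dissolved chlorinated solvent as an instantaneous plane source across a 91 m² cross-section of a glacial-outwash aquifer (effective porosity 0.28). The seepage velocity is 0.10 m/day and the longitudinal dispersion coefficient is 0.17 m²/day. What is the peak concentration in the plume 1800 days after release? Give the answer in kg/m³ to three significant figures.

0.00228 kg/m³

The peak of an instantaneous 1D plume sits at x = vt; there the Gaussian factor is 1 and C_max = M/(n_e·A·√(4πDt)), where n_e·A is the pore area the mass is dissolved in.
√(4πDt) = √(4π × 0.17 × 1800) = 62.01 m, so C_max = 3.6/(0.28 × 91 × 62.01) = 0.00228 kg/m³.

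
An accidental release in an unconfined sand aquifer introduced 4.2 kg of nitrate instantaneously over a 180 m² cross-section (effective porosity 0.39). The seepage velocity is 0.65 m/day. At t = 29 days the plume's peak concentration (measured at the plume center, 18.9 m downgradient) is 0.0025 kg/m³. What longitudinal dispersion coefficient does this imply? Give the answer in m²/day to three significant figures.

1.57 m²/day

At the plume center C_max = M/(n_e·A·√(4πDt)), so D = M²/(4πt·(n_e·A·C_max)²).
n_e·A·C_max = 0.39 × 180 × 0.0025 = 0.1755 kg/m.
D = 4.2²/(4π × 29 × 0.1755²) = 1.57 m²/day.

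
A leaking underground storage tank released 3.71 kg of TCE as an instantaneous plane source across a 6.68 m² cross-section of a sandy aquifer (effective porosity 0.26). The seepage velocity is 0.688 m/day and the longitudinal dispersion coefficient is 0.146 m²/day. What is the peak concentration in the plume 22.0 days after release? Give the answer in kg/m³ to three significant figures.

The peak of an instantaneous 1D plume sits at x = vt; there the Gaussian factor is 1 and C_max = M/(n_e·A·√(4πDt)), where n_e·A is the pore area the mass is dissolved in.
√(4πDt) = √(4π × 0.146 × 22.0) = 6.353 m, so C_max = 3.71/(0.26 × 6.68 × 6.353) = 0.336 kg/m³.

0.336 kg/m³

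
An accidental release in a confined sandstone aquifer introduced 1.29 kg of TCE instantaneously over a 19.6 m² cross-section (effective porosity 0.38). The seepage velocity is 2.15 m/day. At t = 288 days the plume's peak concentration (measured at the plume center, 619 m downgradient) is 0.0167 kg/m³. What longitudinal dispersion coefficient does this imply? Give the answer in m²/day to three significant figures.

0.0297 m²/day

At the plume center C_max = M/(n_e·A·√(4πDt)), so D = M²/(4πt·(n_e·A·C_max)²).
n_e·A·C_max = 0.38 × 19.6 × 0.0167 = 0.1244 kg/m.
D = 1.29²/(4π × 288 × 0.1244²) = 0.0297 m²/day.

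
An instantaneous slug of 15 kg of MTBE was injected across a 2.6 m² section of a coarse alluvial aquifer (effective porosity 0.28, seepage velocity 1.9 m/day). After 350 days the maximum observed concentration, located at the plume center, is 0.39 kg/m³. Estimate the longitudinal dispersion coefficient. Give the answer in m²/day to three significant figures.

0.635 m²/day

At the plume center C_max = M/(n_e·A·√(4πDt)), so D = M²/(4πt·(n_e·A·C_max)²).
n_e·A·C_max = 0.28 × 2.6 × 0.39 = 0.2839 kg/m.
D = 15²/(4π × 350 × 0.2839²) = 0.635 m²/day.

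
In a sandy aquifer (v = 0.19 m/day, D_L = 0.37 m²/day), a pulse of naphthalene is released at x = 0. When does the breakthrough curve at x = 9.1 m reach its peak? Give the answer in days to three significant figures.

38.7 days

For the 1D instantaneous-source solution, setting ∂C/∂t = 0 at fixed x gives v²t² + 2Dt − x² = 0, so t = (√(D² + v²x²) − D)/v².
√(D² + v²x²) = √(0.37² + 0.19² × 9.1²) = 1.768; v² = 0.0361.
t = (1.768 − 0.37)/0.0361 = 38.7 days (vs. the pure-advection estimate x/v = 47.9 d).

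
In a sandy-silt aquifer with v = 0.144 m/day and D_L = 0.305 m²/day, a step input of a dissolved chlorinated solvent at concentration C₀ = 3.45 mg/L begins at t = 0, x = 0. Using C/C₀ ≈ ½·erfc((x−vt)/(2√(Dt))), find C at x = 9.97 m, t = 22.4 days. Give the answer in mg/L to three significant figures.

0.117 mg/L

For a continuous step input, C/C₀ ≈ ½·erfc((x−vt)/(2√(Dt))).
vt = 0.144 × 22.4 = 3.2256 m and 2√(Dt) = 2√(0.305 × 22.4) = 5.228 m.
Argument (x−vt)/(2√(Dt)) = (9.97 − 3.2256)/5.228 = 1.290; ½·erfc(1.290) = 0.03405.
C = 3.45 × 0.03405 = 0.117 mg/L.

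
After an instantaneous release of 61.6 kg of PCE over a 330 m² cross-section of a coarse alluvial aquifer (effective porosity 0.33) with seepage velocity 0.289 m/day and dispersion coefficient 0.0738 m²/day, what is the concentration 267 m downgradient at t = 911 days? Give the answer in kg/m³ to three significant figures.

0.0185 kg/m³

For an instantaneous plane source, C(x,t) = M/(n_e·A·√(4πDt)) · exp(−(x−vt)²/(4Dt)), with n_e·A the pore (flow) area.
Plume center vt = 0.289 × 911 = 263.279 m, so the well at 267 m is 3.721 m downgradient of the peak.
√(4πDt) = 29.07 m, giving peak height M/(n_e·A·√(4πDt)) = 61.6/(0.33 × 330 × 29.07) = 0.01946 kg/m³.
(x−vt)²/(4Dt) = (3.721)²/(4 × 0.0738 × 911) = 0.05149; exp(−0.05149) = 0.9498.
C = 0.01946 × 0.9498 = 0.0185 kg/m³.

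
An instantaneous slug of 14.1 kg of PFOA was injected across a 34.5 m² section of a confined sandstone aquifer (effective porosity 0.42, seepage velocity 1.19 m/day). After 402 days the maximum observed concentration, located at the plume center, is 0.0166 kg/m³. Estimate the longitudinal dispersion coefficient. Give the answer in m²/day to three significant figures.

At the plume center C_max = M/(n_e·A·√(4πDt)), so D = M²/(4πt·(n_e·A·C_max)²).
n_e·A·C_max = 0.42 × 34.5 × 0.0166 = 0.2405 kg/m.
D = 14.1²/(4π × 402 × 0.2405²) = 0.680 m²/day.

0.680 m²/day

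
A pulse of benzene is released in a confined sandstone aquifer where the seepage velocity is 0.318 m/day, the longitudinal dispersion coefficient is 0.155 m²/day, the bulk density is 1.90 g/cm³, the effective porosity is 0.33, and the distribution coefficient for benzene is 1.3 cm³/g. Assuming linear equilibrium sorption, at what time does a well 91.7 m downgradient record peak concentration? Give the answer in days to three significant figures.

Retardation factor R = 1 + ρ_b·K_d/n = 1 + 1.90 × 1.3/0.33 = 8.485.
Sorption retards both mechanisms: v_R = v/R = 0.03748 m/day, D_R = D/R = 0.01827 m²/day.
Peak time from v_R²t² + 2D_R t − x² = 0: t = (√(D_R² + v_R²x²) − D_R)/v_R².
√(D_R² + v_R²x²) = √(0.01827² + 0.03748² × 91.7²) = 3.437; v_R² = 0.001405.
t = (3.437 − 0.01827)/0.001405 = 2430 days.

2430 days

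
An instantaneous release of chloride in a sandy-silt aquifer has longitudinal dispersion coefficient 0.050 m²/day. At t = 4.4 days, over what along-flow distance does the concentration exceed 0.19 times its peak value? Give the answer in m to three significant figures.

2.42 m

The plume is Gaussian with σ = √(2Dt) = √(2 × 0.050 × 4.4) = 0.6633 m.
C/C_peak = exp(−Δx²/(2σ²)) = 0.19 ⇒ Δx = σ·√(−2 ln 0.19) = 0.6633 × 1.822 = 1.209 m.
Width = 2Δx = 2.42 m.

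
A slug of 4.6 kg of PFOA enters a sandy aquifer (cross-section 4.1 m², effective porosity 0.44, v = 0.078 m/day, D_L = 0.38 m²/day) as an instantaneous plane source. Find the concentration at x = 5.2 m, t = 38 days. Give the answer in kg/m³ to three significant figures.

For an instantaneous plane source, C(x,t) = M/(n_e·A·√(4πDt)) · exp(−(x−vt)²/(4Dt)), with n_e·A the pore (flow) area.
Plume center vt = 0.078 × 38 = 2.964 m, so the well at 5.2 m is 2.236 m downgradient of the peak.
√(4πDt) = 13.47 m, giving peak height M/(n_e·A·√(4πDt)) = 4.6/(0.44 × 4.1 × 13.47) = 0.1893 kg/m³.
(x−vt)²/(4Dt) = (2.236)²/(4 × 0.38 × 38) = 0.08656; exp(−0.08656) = 0.9171.
C = 0.1893 × 0.9171 = 0.174 kg/m³.

0.174 kg/m³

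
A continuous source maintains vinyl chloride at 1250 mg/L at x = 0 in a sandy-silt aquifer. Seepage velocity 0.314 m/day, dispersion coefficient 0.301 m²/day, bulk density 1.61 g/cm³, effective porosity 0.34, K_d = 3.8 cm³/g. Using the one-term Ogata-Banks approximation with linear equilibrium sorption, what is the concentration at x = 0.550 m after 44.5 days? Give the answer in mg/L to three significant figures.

703 mg/L

Retardation factor R = 1 + ρ_b·K_d/n = 1 + 1.61 × 3.8/0.34 = 18.99.
Sorption retards both mechanisms: v_R = v/R = 0.01654 m/day, D_R = D/R = 0.01585 m²/day.
v_R·t = 0.01654 × 44.5 = 0.73603 m; 2√(D_R t) = 1.680 m; argument = (0.550 − 0.73603)/1.680 = -0.1107.
C = C₀ × ½·erfc(-0.1107) = 1250 × 0.5622 = 703 mg/L.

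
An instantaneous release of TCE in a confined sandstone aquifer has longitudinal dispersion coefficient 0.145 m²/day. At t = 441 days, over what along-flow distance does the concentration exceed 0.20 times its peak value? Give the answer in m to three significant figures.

40.6 m

The plume is Gaussian with σ = √(2Dt) = √(2 × 0.145 × 441) = 11.31 m.
C/C_peak = exp(−Δx²/(2σ²)) = 0.20 ⇒ Δx = σ·√(−2 ln 0.20) = 11.31 × 1.794 = 20.29 m.
Width = 2Δx = 40.6 m.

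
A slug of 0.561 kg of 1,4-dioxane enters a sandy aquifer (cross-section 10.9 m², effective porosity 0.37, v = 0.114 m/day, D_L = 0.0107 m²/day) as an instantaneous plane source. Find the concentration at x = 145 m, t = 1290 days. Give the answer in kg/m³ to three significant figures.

For an instantaneous plane source, C(x,t) = M/(n_e·A·√(4πDt)) · exp(−(x−vt)²/(4Dt)), with n_e·A the pore (flow) area.
Plume center vt = 0.114 × 1290 = 147.06 m, so the well at 145 m is 2.06 m upgradient of the peak.
√(4πDt) = 13.17 m, giving peak height M/(n_e·A·√(4πDt)) = 0.561/(0.37 × 10.9 × 13.17) = 0.01056 kg/m³.
(x−vt)²/(4Dt) = (-2.06)²/(4 × 0.0107 × 1290) = 0.07686; exp(−0.07686) = 0.9260.
C = 0.01056 × 0.9260 = 0.00978 kg/m³.

0.00978 kg/m³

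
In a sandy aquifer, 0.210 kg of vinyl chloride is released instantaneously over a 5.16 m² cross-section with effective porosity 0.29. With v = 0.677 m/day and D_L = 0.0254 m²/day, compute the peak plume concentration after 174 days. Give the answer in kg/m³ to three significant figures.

The peak of an instantaneous 1D plume sits at x = vt; there the Gaussian factor is 1 and C_max = M/(n_e·A·√(4πDt)), where n_e·A is the pore area the mass is dissolved in.
√(4πDt) = √(4π × 0.0254 × 174) = 7.452 m, so C_max = 0.210/(0.29 × 5.16 × 7.452) = 0.0188 kg/m³.

0.0188 kg/m³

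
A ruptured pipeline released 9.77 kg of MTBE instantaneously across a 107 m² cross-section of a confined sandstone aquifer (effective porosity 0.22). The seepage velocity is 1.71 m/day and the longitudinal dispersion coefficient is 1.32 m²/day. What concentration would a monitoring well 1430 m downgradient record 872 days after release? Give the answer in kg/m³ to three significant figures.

For an instantaneous plane source, C(x,t) = M/(n_e·A·√(4πDt)) · exp(−(x−vt)²/(4Dt)), with n_e·A the pore (flow) area.
Plume center vt = 1.71 × 872 = 1491.12 m, so the well at 1430 m is 61.12 m upgradient of the peak.
√(4πDt) = 120.3 m, giving peak height M/(n_e·A·√(4πDt)) = 9.77/(0.22 × 107 × 120.3) = 0.003450 kg/m³.
(x−vt)²/(4Dt) = (-61.12)²/(4 × 1.32 × 872) = 0.8114; exp(−0.8114) = 0.4442.
C = 0.003450 × 0.4442 = 0.00153 kg/m³.

0.00153 kg/m³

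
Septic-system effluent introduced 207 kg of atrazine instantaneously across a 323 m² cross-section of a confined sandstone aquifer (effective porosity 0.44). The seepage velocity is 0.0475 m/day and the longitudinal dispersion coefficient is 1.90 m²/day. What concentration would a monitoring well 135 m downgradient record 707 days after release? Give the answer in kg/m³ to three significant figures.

0.00165 kg/m³

For an instantaneous plane source, C(x,t) = M/(n_e·A·√(4πDt)) · exp(−(x−vt)²/(4Dt)), with n_e·A the pore (flow) area.
Plume center vt = 0.0475 × 707 = 33.5825 m, so the well at 135 m is 101.4175 m downgradient of the peak.
√(4πDt) = 129.9 m, giving peak height M/(n_e·A·√(4πDt)) = 207/(0.44 × 323 × 129.9) = 0.01121 kg/m³.
(x−vt)²/(4Dt) = (101.4175)²/(4 × 1.90 × 707) = 1.914; exp(−1.914) = 0.1475.
C = 0.01121 × 0.1475 = 0.00165 kg/m³.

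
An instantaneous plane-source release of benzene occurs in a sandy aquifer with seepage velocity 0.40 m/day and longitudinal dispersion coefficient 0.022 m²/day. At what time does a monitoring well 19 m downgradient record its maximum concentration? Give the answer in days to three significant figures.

For the 1D instantaneous-source solution, setting ∂C/∂t = 0 at fixed x gives v²t² + 2Dt − x² = 0, so t = (√(D² + v²x²) − D)/v².
√(D² + v²x²) = √(0.022² + 0.40² × 19²) = 7.600; v² = 0.16.
t = (7.600 − 0.022)/0.16 = 47.4 days (vs. the pure-advection estimate x/v = 47.5 d).

47.4 days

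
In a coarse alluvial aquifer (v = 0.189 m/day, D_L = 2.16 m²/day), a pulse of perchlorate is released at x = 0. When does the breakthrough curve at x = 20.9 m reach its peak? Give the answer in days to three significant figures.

65.6 days

For the 1D instantaneous-source solution, setting ∂C/∂t = 0 at fixed x gives v²t² + 2Dt − x² = 0, so t = (√(D² + v²x²) − D)/v².
√(D² + v²x²) = √(2.16² + 0.189² × 20.9²) = 4.502; v² = 0.035721.
t = (4.502 − 2.16)/0.035721 = 65.6 days (vs. the pure-advection estimate x/v = 111 d).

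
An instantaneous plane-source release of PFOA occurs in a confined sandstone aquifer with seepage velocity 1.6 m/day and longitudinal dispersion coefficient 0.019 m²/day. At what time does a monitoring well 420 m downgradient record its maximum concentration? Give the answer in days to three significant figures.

262 days

For the 1D instantaneous-source solution, setting ∂C/∂t = 0 at fixed x gives v²t² + 2Dt − x² = 0, so t = (√(D² + v²x²) − D)/v².
√(D² + v²x²) = √(0.019² + 1.6² × 420²) = 672.0; v² = 2.56.
t = (672.0 − 0.019)/2.56 = 262 days (vs. the pure-advection estimate x/v = 262 d).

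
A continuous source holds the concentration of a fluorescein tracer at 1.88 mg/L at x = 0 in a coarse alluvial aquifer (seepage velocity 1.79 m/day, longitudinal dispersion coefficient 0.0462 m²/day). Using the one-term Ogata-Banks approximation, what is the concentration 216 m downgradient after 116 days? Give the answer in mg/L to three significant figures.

For a continuous step input, C/C₀ ≈ ½·erfc((x−vt)/(2√(Dt))).
vt = 1.79 × 116 = 207.64 m and 2√(Dt) = 2√(0.0462 × 116) = 4.630 m.
Argument (x−vt)/(2√(Dt)) = (216 − 207.64)/4.630 = 1.806; ½·erfc(1.806) = 0.005324.
C = 1.88 × 0.005324 = 0.0100 mg/L.

0.0100 mg/L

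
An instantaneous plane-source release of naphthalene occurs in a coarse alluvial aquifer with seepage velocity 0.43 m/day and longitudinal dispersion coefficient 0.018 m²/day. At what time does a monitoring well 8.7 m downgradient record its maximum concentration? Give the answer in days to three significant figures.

20.1 days

For the 1D instantaneous-source solution, setting ∂C/∂t = 0 at fixed x gives v²t² + 2Dt − x² = 0, so t = (√(D² + v²x²) − D)/v².
√(D² + v²x²) = √(0.018² + 0.43² × 8.7²) = 3.741; v² = 0.1849.
t = (3.741 − 0.018)/0.1849 = 20.1 days (vs. the pure-advection estimate x/v = 20.2 d).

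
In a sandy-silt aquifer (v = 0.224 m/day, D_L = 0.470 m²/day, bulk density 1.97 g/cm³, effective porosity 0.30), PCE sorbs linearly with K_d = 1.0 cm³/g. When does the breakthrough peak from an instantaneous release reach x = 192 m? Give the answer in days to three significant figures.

6420 days

Retardation factor R = 1 + ρ_b·K_d/n = 1 + 1.97 × 1.0/0.30 = 7.567.
Sorption retards both mechanisms: v_R = v/R = 0.02960 m/day, D_R = D/R = 0.06211 m²/day.
Peak time from v_R²t² + 2D_R t − x² = 0: t = (√(D_R² + v_R²x²) − D_R)/v_R².
√(D_R² + v_R²x²) = √(0.06211² + 0.02960² × 192²) = 5.684; v_R² = 0.0008762.
t = (5.684 − 0.06211)/0.0008762 = 6420 days.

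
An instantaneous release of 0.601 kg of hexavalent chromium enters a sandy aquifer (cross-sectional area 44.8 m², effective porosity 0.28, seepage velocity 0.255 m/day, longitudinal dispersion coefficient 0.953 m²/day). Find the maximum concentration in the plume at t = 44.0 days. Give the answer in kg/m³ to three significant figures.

The peak of an instantaneous 1D plume sits at x = vt; there the Gaussian factor is 1 and C_max = M/(n_e·A·√(4πDt)), where n_e·A is the pore area the mass is dissolved in.
√(4πDt) = √(4π × 0.953 × 44.0) = 22.96 m, so C_max = 0.601/(0.28 × 44.8 × 22.96) = 0.00209 kg/m³.

0.00209 kg/m³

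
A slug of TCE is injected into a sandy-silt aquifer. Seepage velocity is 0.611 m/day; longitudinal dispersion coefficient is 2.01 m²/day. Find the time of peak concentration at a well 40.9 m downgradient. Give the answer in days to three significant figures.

61.8 days

For the 1D instantaneous-source solution, setting ∂C/∂t = 0 at fixed x gives v²t² + 2Dt − x² = 0, so t = (√(D² + v²x²) − D)/v².
√(D² + v²x²) = √(2.01² + 0.611² × 40.9²) = 25.07; v² = 0.373321.
t = (25.07 − 2.01)/0.373321 = 61.8 days (vs. the pure-advection estimate x/v = 66.9 d).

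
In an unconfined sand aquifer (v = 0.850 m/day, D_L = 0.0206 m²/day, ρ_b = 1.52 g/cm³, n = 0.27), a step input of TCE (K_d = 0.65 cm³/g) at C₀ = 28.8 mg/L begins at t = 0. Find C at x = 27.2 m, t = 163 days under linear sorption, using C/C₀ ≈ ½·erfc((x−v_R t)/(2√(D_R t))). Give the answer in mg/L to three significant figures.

Retardation factor R = 1 + ρ_b·K_d/n = 1 + 1.52 × 0.65/0.27 = 4.659.
Sorption retards both mechanisms: v_R = v/R = 0.1824 m/day, D_R = D/R = 0.004422 m²/day.
v_R·t = 0.1824 × 163 = 29.7312 m; 2√(D_R t) = 1.698 m; argument = (27.2 − 29.7312)/1.698 = -1.491.
C = C₀ × ½·erfc(-1.491) = 28.8 × 0.9825 = 28.3 mg/L.

28.3 mg/L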